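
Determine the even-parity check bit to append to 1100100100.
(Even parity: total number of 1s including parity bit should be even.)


Number of 1s in data: 4
Parity bit: 0

0


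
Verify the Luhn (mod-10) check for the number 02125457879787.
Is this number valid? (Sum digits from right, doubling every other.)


Luhn sum = 63
63 mod 10 = 3

Invalid (Luhn sum mod 10 = 3)


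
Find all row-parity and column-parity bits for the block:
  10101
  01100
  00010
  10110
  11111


Row parities: 10111
Column parities: 10010

Row P: 10111, Col P: 10010, Corner: 0


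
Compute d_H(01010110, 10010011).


XOR: 11000101
Count of 1s: 4

4


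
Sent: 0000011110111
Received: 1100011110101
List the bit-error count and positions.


XOR: 1100000000010

3 error(s) at position(s): 0, 1, 11


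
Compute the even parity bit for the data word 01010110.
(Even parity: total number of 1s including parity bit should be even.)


Number of 1s in data: 4
Parity bit: 0

0


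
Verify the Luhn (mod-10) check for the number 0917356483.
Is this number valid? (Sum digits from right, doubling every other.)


Luhn sum = 46
46 mod 10 = 6

Invalid (Luhn sum mod 10 = 6)


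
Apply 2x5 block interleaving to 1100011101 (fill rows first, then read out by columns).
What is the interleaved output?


Matrix:
  11000
  11101
Read columns: 1111010001

1111010001


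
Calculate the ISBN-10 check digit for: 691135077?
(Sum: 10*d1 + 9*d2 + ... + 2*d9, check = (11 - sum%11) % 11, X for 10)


Weighted sum: 234
234 mod 11 = 3

Check digit: 8


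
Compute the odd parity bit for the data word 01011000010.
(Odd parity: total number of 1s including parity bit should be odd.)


Number of 1s in data: 4
Parity bit: 1

1


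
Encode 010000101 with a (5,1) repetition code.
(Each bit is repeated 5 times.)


Each bit -> 5 copies

000001111100000000000000000000111110000011111


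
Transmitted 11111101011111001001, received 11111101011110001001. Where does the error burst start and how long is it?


XOR: 00000000000001000000

Burst at position 13, length 1


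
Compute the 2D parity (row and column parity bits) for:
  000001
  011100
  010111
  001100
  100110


Row parities: 11001
Column parities: 100000

Row P: 11001, Col P: 100000, Corner: 1


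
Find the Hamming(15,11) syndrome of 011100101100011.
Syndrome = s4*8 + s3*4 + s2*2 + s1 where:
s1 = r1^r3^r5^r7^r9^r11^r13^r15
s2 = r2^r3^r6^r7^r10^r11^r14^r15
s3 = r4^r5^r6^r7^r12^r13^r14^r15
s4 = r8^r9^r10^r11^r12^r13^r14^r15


s1=0, s2=0, s3=0, s4=0

Syndrome = 0 (no error)


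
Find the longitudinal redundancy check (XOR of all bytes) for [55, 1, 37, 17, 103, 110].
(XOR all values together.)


XOR chain: 55 ^ 1 ^ 37 ^ 17 ^ 103 ^ 110 = 11

11


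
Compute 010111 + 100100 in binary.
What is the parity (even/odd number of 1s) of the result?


010111 = 23
100100 = 36
Sum = 59 = 111011
1s count = 5

odd parity (5 ones in 111011)


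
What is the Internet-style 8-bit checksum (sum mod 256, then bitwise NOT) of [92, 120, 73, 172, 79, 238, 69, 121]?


Sum = 964 mod 256 = 196
Complement = 59

59


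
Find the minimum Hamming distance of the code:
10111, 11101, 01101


Comparing all pairs, minimum distance: 1
Can detect 0 errors, correct 0 errors

1


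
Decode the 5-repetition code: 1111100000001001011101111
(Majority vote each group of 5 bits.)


Groups: 11111, 00000, 00100, 10111, 01111
Majority votes: 10011

10011


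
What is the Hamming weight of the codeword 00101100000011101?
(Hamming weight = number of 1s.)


Counting 1s in 00101100000011101

7


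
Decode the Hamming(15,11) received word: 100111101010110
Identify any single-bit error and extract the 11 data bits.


Syndrome = 0: no error detected

Data: 01111010110 (no errors)


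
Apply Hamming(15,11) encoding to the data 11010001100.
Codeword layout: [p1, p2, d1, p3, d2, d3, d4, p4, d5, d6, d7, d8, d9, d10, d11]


Parity bits: p1=0, p2=0, p3=0, p4=0

001010100001100


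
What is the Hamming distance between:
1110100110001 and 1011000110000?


XOR: 0101100000001
Count of 1s: 4

4


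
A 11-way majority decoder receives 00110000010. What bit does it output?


Ones: 3 out of 11
Threshold: 6

0 (3/11 voted 1)


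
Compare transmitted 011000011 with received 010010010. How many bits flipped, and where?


XOR: 001010001

3 error(s) at position(s): 2, 4, 8


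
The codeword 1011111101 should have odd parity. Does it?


Number of 1s: 8

No, parity error (8 ones)


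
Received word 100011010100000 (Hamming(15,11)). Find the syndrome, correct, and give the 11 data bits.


Syndrome = 0: no error detected

Data: 01100100000 (no errors)


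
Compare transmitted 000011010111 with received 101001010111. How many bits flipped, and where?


XOR: 101010000000

3 error(s) at position(s): 0, 2, 4


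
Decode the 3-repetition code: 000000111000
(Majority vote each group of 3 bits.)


Groups: 000, 000, 111, 000
Majority votes: 0010

0010


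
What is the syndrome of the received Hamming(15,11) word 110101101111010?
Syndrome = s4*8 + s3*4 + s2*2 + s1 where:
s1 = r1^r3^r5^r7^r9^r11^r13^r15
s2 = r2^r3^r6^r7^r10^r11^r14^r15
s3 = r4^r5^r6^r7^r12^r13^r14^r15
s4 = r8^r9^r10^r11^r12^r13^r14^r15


s1=0, s2=0, s3=1, s4=1

Syndrome = 12 (error at position 12)


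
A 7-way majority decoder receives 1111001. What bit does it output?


Ones: 5 out of 7
Threshold: 4

1 (5/7 voted 1)


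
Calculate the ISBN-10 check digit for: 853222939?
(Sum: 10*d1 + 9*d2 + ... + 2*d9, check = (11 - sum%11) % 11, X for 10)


Weighted sum: 248
248 mod 11 = 6

Check digit: 5


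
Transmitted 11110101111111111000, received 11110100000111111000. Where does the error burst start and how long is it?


XOR: 00000001111000000000

Burst at position 7, length 4


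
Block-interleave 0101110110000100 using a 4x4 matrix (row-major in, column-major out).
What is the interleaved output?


Matrix:
  0101
  1101
  1000
  0100
Read columns: 0110110100001100

0110110100001100


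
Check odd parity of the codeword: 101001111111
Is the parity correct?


Number of 1s: 9

Yes, parity is correct (9 ones)


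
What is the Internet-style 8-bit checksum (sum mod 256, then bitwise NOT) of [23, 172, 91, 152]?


Sum = 438 mod 256 = 182
Complement = 73

73


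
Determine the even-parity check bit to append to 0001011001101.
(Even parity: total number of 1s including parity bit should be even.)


Number of 1s in data: 6
Parity bit: 0

0


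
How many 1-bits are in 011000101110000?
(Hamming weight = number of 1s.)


Counting 1s in 011000101110000

6


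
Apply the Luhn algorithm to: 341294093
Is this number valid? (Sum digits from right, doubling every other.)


Luhn sum = 45
45 mod 10 = 5

Invalid (Luhn sum mod 10 = 5)


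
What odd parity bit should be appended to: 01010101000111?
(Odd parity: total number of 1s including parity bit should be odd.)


Number of 1s in data: 7
Parity bit: 0

0


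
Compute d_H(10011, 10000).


XOR: 00011
Count of 1s: 2

2


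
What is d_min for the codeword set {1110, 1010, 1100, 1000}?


Comparing all pairs, minimum distance: 1
Can detect 0 errors, correct 0 errors

1


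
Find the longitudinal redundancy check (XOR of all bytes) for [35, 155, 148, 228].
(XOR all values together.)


XOR chain: 35 ^ 155 ^ 148 ^ 228 = 200

200


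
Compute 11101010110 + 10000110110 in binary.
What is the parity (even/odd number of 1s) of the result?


11101010110 = 1878
10000110110 = 1078
Sum = 2956 = 101110001100
1s count = 6

even parity (6 ones in 101110001100)


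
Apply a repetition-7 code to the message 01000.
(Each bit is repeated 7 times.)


Each bit -> 7 copies

00000001111111000000000000000000000


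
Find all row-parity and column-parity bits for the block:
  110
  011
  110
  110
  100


Row parities: 00001
Column parities: 001

Row P: 00001, Col P: 001, Corner: 1


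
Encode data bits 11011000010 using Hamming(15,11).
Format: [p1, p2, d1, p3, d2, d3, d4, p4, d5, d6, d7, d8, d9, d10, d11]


Parity bits: p1=0, p2=1, p3=1, p4=0

011110101000010


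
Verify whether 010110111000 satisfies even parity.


Number of 1s: 6

Yes, parity is correct (6 ones)


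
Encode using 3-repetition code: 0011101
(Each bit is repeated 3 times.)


Each bit -> 3 copies

000000111111111000111


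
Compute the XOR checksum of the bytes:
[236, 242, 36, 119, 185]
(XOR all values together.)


XOR chain: 236 ^ 242 ^ 36 ^ 119 ^ 185 = 244

244


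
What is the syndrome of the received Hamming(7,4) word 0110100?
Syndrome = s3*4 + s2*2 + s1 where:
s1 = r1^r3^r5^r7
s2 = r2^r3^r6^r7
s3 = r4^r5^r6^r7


s1=0, s2=0, s3=1

Syndrome = 4 (error at position 4)


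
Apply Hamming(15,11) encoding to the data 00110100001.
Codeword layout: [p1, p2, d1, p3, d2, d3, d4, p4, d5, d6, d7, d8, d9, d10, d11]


Parity bits: p1=0, p2=0, p3=1, p4=0

000101100100001


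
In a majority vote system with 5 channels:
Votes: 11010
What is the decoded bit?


Ones: 3 out of 5
Threshold: 3

1 (3/5 voted 1)


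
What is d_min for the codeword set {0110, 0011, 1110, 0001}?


Comparing all pairs, minimum distance: 1
Can detect 0 errors, correct 0 errors

1


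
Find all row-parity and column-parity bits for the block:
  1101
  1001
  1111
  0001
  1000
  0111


Row parities: 100111
Column parities: 0101

Row P: 100111, Col P: 0101, Corner: 0


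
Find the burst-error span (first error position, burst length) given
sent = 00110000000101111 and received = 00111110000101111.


XOR: 00001110000000000

Burst at position 4, length 3


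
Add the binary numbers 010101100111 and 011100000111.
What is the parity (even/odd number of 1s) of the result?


010101100111 = 1383
011100000111 = 1799
Sum = 3182 = 110001101110
1s count = 7

odd parity (7 ones in 110001101110)


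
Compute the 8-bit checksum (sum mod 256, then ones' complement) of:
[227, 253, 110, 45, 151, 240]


Sum = 1026 mod 256 = 2
Complement = 253

253


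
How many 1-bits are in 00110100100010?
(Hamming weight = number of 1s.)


Counting 1s in 00110100100010

5


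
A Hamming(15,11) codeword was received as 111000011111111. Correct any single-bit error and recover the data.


Syndrome = 0: no error detected

Data: 10001111111 (no errors)


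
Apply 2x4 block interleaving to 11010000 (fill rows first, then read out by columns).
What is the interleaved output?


Matrix:
  1101
  0000
Read columns: 10100010

10100010


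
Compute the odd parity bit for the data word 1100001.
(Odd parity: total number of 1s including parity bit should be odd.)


Number of 1s in data: 3
Parity bit: 0

0


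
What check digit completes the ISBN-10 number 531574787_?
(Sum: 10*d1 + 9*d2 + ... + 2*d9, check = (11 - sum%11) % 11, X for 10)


Weighted sum: 248
248 mod 11 = 6

Check digit: 5


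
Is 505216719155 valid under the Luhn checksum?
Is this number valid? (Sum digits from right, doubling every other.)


Luhn sum = 34
34 mod 10 = 4

Invalid (Luhn sum mod 10 = 4)


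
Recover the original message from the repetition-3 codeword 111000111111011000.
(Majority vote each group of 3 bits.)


Groups: 111, 000, 111, 111, 011, 000
Majority votes: 101110

101110


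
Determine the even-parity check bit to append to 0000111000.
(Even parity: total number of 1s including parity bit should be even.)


Number of 1s in data: 3
Parity bit: 1

1


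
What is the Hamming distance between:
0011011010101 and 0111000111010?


XOR: 0100011101111
Count of 1s: 8

8


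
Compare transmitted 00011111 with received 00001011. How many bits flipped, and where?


XOR: 00010100

2 error(s) at position(s): 3, 5


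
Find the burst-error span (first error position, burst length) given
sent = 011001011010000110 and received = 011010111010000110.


XOR: 000011100000000000

Burst at position 4, length 3


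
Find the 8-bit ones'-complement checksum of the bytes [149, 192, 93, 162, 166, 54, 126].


Sum = 942 mod 256 = 174
Complement = 81

81


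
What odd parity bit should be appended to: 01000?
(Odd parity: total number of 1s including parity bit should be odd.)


Number of 1s in data: 1
Parity bit: 0

0


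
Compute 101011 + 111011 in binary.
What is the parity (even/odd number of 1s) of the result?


101011 = 43
111011 = 59
Sum = 102 = 1100110
1s count = 4

even parity (4 ones in 1100110)


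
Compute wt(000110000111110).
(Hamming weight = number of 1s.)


Counting 1s in 000110000111110

7


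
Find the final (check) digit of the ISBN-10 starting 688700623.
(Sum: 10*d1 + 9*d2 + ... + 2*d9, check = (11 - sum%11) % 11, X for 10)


Weighted sum: 281
281 mod 11 = 6

Check digit: 5


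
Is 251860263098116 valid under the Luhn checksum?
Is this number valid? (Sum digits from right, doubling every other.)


Luhn sum = 50
50 mod 10 = 0

Valid (Luhn sum mod 10 = 0)


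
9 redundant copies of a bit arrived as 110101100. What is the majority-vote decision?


Ones: 5 out of 9
Threshold: 5

1 (5/9 voted 1)


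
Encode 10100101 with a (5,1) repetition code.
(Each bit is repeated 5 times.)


Each bit -> 5 copies

1111100000111110000000000111110000011111


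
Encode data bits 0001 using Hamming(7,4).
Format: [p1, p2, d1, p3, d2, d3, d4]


Parity bits: p1=1, p2=1, p3=1

1101001


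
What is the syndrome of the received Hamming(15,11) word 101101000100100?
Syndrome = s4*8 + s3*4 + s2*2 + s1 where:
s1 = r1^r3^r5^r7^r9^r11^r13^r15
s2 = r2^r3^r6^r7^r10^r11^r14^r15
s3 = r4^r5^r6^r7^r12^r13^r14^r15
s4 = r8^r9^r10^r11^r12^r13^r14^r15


s1=1, s2=1, s3=1, s4=0

Syndrome = 7 (error at position 7)


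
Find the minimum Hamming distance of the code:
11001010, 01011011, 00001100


Comparing all pairs, minimum distance: 3
Can detect 2 errors, correct 1 errors

3


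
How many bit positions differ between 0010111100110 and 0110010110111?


XOR: 0100101010001
Count of 1s: 5

5


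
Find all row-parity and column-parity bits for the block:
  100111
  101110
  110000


Row parities: 000
Column parities: 111001

Row P: 000, Col P: 111001, Corner: 0


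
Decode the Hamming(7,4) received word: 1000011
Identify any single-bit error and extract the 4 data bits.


Syndrome = 0: no error detected

Data: 0011 (no errors)


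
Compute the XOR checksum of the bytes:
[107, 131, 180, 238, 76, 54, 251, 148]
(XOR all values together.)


XOR chain: 107 ^ 131 ^ 180 ^ 238 ^ 76 ^ 54 ^ 251 ^ 148 = 167

167


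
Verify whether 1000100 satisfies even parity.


Number of 1s: 2

Yes, parity is correct (2 ones)


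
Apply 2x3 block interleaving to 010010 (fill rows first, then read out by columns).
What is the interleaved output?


Matrix:
  010
  010
Read columns: 001100

001100


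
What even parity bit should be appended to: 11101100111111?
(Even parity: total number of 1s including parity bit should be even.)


Number of 1s in data: 11
Parity bit: 1

1


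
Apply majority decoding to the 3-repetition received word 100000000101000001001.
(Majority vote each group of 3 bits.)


Groups: 100, 000, 000, 101, 000, 001, 001
Majority votes: 0001000

0001000


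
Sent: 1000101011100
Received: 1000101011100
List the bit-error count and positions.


XOR: 0000000000000

0 errors (received matches sent)


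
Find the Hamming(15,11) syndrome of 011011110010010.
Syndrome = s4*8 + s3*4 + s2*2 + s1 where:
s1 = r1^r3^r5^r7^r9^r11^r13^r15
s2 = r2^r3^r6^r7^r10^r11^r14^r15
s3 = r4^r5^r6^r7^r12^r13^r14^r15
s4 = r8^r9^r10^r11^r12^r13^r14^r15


s1=0, s2=0, s3=0, s4=1

Syndrome = 8 (error at position 8)


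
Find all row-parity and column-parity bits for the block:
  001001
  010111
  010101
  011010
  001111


Row parities: 00110
Column parities: 011110

Row P: 00110, Col P: 011110, Corner: 0


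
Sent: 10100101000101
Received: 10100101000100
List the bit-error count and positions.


XOR: 00000000000001

1 error(s) at position(s): 13


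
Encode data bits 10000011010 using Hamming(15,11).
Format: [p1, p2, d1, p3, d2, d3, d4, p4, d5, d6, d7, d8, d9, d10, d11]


Parity bits: p1=0, p2=1, p3=0, p4=1

011000010011010


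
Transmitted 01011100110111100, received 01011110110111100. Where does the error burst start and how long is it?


XOR: 00000010000000000

Burst at position 6, length 1


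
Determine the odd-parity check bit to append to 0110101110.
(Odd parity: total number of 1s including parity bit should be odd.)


Number of 1s in data: 6
Parity bit: 1

1


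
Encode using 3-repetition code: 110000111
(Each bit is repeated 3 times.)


Each bit -> 3 copies

111111000000000000111111111


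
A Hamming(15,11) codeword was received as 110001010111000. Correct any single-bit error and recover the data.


Syndrome = 0: no error detected

Data: 00100111000 (no errors)


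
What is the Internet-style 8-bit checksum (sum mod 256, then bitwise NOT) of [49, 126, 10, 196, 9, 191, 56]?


Sum = 637 mod 256 = 125
Complement = 130

130


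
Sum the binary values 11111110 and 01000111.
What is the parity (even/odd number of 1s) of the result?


11111110 = 254
01000111 = 71
Sum = 325 = 101000101
1s count = 4

even parity (4 ones in 101000101)


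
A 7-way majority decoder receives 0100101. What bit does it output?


Ones: 3 out of 7
Threshold: 4

0 (3/7 voted 1)


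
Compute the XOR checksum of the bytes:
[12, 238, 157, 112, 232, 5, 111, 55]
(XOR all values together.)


XOR chain: 12 ^ 238 ^ 157 ^ 112 ^ 232 ^ 5 ^ 111 ^ 55 = 186

186


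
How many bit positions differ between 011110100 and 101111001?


XOR: 110001101
Count of 1s: 5

5


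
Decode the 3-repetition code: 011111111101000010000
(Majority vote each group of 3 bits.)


Groups: 011, 111, 111, 101, 000, 010, 000
Majority votes: 1111000

1111000


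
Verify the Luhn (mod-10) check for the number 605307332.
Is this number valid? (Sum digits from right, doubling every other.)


Luhn sum = 33
33 mod 10 = 3

Invalid (Luhn sum mod 10 = 3)


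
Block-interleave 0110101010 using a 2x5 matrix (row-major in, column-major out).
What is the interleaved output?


Matrix:
  01101
  01010
Read columns: 0011100110

0011100110


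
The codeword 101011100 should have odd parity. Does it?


Number of 1s: 5

Yes, parity is correct (5 ones)


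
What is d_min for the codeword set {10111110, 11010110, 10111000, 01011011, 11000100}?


Comparing all pairs, minimum distance: 2
Can detect 1 errors, correct 0 errors

2


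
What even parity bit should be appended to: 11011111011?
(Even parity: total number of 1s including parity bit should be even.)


Number of 1s in data: 9
Parity bit: 1

1


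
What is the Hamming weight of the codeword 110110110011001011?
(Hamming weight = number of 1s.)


Counting 1s in 110110110011001011

11


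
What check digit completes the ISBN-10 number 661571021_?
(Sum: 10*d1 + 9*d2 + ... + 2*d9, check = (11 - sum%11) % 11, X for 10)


Weighted sum: 212
212 mod 11 = 3

Check digit: 8


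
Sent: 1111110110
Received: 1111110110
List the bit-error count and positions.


XOR: 0000000000

0 errors (received matches sent)


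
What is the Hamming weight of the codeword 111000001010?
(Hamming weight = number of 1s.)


Counting 1s in 111000001010

5


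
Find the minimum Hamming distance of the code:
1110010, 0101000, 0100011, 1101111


Comparing all pairs, minimum distance: 3
Can detect 2 errors, correct 1 errors

3


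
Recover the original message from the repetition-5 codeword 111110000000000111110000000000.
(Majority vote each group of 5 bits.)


Groups: 11111, 00000, 00000, 11111, 00000, 00000
Majority votes: 100100

100100


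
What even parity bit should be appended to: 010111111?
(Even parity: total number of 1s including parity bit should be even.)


Number of 1s in data: 7
Parity bit: 1

1


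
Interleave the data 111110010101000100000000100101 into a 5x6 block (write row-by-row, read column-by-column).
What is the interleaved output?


Matrix:
  111110
  010101
  000100
  000000
  100101
Read columns: 100011100010000111011000001001

100011100010000111011000001001


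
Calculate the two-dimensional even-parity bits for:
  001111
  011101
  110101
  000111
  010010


Row parities: 00010
Column parities: 110010

Row P: 00010, Col P: 110010, Corner: 1


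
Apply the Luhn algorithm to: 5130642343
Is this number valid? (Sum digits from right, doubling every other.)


Luhn sum = 33
33 mod 10 = 3

Invalid (Luhn sum mod 10 = 3)


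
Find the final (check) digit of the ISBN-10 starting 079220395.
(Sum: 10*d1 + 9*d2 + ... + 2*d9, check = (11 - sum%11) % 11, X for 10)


Weighted sum: 210
210 mod 11 = 1

Check digit: X


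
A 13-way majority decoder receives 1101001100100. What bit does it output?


Ones: 6 out of 13
Threshold: 7

0 (6/13 voted 1)


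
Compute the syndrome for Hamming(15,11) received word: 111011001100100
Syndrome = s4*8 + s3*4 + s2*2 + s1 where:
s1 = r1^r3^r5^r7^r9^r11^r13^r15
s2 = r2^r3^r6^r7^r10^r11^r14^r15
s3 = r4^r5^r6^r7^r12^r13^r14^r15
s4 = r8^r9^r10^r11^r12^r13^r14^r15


s1=1, s2=0, s3=1, s4=1

Syndrome = 13 (error at position 13)


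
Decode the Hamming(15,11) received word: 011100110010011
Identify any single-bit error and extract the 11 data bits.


Syndrome = 0: no error detected

Data: 10010010011 (no errors)


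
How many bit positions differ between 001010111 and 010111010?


XOR: 011101101
Count of 1s: 6

6


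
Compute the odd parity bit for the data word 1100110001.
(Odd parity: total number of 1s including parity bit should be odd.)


Number of 1s in data: 5
Parity bit: 0

0


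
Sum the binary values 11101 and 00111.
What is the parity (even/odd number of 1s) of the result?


11101 = 29
00111 = 7
Sum = 36 = 100100
1s count = 2

even parity (2 ones in 100100)


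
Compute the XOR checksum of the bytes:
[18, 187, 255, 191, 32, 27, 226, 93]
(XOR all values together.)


XOR chain: 18 ^ 187 ^ 255 ^ 191 ^ 32 ^ 27 ^ 226 ^ 93 = 109

109


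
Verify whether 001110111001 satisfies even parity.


Number of 1s: 7

No, parity error (7 ones)


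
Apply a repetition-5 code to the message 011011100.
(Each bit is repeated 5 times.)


Each bit -> 5 copies

000001111111111000001111111111111110000000000


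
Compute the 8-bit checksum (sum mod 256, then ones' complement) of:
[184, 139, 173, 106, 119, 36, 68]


Sum = 825 mod 256 = 57
Complement = 198

198


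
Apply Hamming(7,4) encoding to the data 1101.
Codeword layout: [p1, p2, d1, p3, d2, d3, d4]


Parity bits: p1=1, p2=0, p3=0

1010101


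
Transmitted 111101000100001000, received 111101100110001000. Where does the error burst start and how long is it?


XOR: 000000100010000000

Burst at position 6, length 5


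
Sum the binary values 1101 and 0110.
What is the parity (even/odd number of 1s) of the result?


1101 = 13
0110 = 6
Sum = 19 = 10011
1s count = 3

odd parity (3 ones in 10011)


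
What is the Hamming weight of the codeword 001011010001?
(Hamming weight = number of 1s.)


Counting 1s in 001011010001

5


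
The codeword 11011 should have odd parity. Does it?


Number of 1s: 4

No, parity error (4 ones)


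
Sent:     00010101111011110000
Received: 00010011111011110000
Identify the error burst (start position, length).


XOR: 00000110000000000000

Burst at position 5, length 2


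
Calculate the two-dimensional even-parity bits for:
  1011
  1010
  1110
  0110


Row parities: 1010
Column parities: 1001

Row P: 1010, Col P: 1001, Corner: 0


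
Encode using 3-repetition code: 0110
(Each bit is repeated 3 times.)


Each bit -> 3 copies

000111111000


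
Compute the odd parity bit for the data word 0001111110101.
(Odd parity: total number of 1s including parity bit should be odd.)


Number of 1s in data: 8
Parity bit: 1

1


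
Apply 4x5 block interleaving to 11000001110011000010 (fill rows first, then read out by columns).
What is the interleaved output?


Matrix:
  11000
  00111
  00110
  00010
Read columns: 10001000011001110100

10001000011001110100


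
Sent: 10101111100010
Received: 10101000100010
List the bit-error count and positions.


XOR: 00000111000000

3 error(s) at position(s): 5, 6, 7


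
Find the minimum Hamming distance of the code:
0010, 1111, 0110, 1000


Comparing all pairs, minimum distance: 1
Can detect 0 errors, correct 0 errors

1


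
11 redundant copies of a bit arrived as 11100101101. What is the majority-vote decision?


Ones: 7 out of 11
Threshold: 6

1 (7/11 voted 1)


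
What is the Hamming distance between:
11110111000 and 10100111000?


XOR: 01010000000
Count of 1s: 2

2


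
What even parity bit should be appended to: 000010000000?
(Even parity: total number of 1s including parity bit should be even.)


Number of 1s in data: 1
Parity bit: 1

1


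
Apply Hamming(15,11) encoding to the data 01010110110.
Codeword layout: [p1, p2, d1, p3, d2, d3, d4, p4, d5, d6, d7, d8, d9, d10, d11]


Parity bits: p1=0, p2=0, p3=0, p4=0

000010100110110


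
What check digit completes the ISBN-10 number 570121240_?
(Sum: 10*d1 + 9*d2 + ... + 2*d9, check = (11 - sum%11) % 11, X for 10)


Weighted sum: 157
157 mod 11 = 3

Check digit: 8


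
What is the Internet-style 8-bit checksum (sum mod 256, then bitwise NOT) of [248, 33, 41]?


Sum = 322 mod 256 = 66
Complement = 189

189


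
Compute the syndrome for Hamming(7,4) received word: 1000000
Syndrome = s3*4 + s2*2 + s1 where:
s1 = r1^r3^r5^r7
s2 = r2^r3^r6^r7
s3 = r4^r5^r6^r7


s1=1, s2=0, s3=0

Syndrome = 1 (error at position 1)


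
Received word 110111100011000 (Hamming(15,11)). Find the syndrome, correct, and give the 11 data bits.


Syndrome = 4: error at position 4

Data: 01110011000 (corrected bit 4)


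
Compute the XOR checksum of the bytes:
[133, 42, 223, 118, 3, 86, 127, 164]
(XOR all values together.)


XOR chain: 133 ^ 42 ^ 223 ^ 118 ^ 3 ^ 86 ^ 127 ^ 164 = 136

136


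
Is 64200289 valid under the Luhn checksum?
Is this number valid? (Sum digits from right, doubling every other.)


Luhn sum = 29
29 mod 10 = 9

Invalid (Luhn sum mod 10 = 9)


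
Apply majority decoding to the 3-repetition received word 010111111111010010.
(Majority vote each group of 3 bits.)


Groups: 010, 111, 111, 111, 010, 010
Majority votes: 011100

011100


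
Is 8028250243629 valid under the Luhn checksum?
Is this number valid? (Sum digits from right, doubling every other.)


Luhn sum = 53
53 mod 10 = 3

Invalid (Luhn sum mod 10 = 3)


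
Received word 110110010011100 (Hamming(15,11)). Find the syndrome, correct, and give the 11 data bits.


Syndrome = 0: no error detected

Data: 01000011100 (no errors)


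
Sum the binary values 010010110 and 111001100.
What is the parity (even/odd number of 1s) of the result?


010010110 = 150
111001100 = 460
Sum = 610 = 1001100010
1s count = 4

even parity (4 ones in 1001100010)


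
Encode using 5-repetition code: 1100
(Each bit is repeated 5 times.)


Each bit -> 5 copies

11111111110000000000


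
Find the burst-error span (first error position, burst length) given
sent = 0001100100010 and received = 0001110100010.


XOR: 0000010000000

Burst at position 5, length 1


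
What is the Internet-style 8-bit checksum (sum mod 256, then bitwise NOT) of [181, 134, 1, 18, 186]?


Sum = 520 mod 256 = 8
Complement = 247

247


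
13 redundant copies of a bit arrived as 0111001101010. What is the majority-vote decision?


Ones: 7 out of 13
Threshold: 7

1 (7/13 voted 1)


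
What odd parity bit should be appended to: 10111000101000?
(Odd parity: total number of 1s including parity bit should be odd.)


Number of 1s in data: 6
Parity bit: 1

1


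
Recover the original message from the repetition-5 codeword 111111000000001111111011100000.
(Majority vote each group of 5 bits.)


Groups: 11111, 10000, 00001, 11111, 10111, 00000
Majority votes: 100110

100110


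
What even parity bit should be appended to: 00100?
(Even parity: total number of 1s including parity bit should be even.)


Number of 1s in data: 1
Parity bit: 1

1


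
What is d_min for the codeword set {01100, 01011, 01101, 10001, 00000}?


Comparing all pairs, minimum distance: 1
Can detect 0 errors, correct 0 errors

1


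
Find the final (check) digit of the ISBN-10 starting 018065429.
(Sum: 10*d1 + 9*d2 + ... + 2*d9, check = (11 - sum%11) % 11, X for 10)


Weighted sum: 174
174 mod 11 = 9

Check digit: 2


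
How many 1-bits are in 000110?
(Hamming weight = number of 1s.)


Counting 1s in 000110

2


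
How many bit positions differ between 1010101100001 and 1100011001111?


XOR: 0110110101110
Count of 1s: 8

8


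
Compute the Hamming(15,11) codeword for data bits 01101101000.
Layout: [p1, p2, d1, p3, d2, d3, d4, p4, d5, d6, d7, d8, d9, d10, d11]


Parity bits: p1=0, p2=0, p3=1, p4=1

000111011101000


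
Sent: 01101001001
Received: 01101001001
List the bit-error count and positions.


XOR: 00000000000

0 errors (received matches sent)


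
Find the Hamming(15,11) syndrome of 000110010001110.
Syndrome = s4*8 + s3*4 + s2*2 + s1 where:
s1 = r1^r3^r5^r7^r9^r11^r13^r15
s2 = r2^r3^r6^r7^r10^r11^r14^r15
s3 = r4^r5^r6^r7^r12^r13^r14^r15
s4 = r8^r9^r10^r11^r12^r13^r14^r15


s1=0, s2=1, s3=1, s4=0

Syndrome = 6 (error at position 6)


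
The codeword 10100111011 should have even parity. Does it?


Number of 1s: 7

No, parity error (7 ones)


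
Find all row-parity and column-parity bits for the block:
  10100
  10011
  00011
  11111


Row parities: 0101
Column parities: 11011

Row P: 0101, Col P: 11011, Corner: 0


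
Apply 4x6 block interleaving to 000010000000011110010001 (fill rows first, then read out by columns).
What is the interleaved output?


Matrix:
  000010
  000000
  011110
  010001
Read columns: 000000110010001010100001

000000110010001010100001


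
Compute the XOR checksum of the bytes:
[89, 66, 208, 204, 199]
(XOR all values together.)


XOR chain: 89 ^ 66 ^ 208 ^ 204 ^ 199 = 192

192


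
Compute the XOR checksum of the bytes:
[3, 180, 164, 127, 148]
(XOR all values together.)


XOR chain: 3 ^ 180 ^ 164 ^ 127 ^ 148 = 248

248


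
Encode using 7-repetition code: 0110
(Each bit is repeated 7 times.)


Each bit -> 7 copies

0000000111111111111110000000


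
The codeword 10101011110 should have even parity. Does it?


Number of 1s: 7

No, parity error (7 ones)


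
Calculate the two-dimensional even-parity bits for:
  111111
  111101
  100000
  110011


Row parities: 0110
Column parities: 010001

Row P: 0110, Col P: 010001, Corner: 0


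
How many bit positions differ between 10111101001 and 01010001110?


XOR: 11101100111
Count of 1s: 8

8


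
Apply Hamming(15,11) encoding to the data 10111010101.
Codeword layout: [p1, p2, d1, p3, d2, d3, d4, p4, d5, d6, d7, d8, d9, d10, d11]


Parity bits: p1=0, p2=1, p3=0, p4=0

011001101010101


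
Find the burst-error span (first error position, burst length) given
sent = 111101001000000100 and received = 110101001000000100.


XOR: 001000000000000000

Burst at position 2, length 1


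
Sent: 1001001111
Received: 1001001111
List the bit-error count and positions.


XOR: 0000000000

0 errors (received matches sent)


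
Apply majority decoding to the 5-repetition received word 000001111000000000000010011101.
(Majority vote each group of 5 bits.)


Groups: 00000, 11110, 00000, 00000, 00100, 11101
Majority votes: 010001

010001


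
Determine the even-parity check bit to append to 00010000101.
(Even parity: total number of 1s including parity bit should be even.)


Number of 1s in data: 3
Parity bit: 1

1


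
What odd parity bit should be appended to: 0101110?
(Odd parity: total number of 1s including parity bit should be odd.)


Number of 1s in data: 4
Parity bit: 1

1


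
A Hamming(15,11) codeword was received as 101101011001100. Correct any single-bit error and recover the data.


Syndrome = 0: no error detected

Data: 10101001100 (no errors)


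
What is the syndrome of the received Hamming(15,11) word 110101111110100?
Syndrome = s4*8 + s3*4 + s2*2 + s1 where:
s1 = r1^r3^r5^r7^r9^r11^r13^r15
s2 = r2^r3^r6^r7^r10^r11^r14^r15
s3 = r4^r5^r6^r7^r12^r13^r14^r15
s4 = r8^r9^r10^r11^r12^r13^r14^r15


s1=1, s2=1, s3=0, s4=1

Syndrome = 11 (error at position 11)


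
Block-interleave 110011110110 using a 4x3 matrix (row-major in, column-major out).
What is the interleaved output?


Matrix:
  110
  011
  110
  110
Read columns: 101111110100

101111110100


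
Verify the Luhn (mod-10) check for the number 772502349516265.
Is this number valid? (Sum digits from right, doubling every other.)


Luhn sum = 54
54 mod 10 = 4

Invalid (Luhn sum mod 10 = 4)


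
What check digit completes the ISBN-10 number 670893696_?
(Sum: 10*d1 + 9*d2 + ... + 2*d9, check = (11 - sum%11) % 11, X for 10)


Weighted sum: 311
311 mod 11 = 3

Check digit: 8


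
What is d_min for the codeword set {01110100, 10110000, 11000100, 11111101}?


Comparing all pairs, minimum distance: 3
Can detect 2 errors, correct 1 errors

3


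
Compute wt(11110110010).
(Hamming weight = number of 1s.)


Counting 1s in 11110110010

7


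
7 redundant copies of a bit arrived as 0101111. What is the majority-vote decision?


Ones: 5 out of 7
Threshold: 4

1 (5/7 voted 1)


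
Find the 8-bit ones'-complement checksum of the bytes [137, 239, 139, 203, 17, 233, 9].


Sum = 977 mod 256 = 209
Complement = 46

46


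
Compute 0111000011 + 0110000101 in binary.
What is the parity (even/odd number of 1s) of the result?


0111000011 = 451
0110000101 = 389
Sum = 840 = 1101001000
1s count = 4

even parity (4 ones in 1101001000)


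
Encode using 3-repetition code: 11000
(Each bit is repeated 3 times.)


Each bit -> 3 copies

111111000000000


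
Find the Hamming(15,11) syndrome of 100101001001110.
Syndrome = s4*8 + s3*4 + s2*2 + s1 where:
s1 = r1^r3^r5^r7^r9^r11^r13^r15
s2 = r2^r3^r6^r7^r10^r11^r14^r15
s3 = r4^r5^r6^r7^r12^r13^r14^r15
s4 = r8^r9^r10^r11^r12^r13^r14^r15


s1=1, s2=0, s3=1, s4=0

Syndrome = 5 (error at position 5)


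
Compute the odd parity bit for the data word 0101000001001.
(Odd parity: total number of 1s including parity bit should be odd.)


Number of 1s in data: 4
Parity bit: 1

1


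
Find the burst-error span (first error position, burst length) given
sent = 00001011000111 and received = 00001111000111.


XOR: 00000100000000

Burst at position 5, length 1


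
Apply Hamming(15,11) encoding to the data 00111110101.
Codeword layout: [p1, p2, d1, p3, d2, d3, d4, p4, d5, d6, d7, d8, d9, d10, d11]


Parity bits: p1=1, p2=1, p3=0, p4=1

110001111110101


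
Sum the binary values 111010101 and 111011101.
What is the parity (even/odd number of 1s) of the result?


111010101 = 469
111011101 = 477
Sum = 946 = 1110110010
1s count = 6

even parity (6 ones in 1110110010)


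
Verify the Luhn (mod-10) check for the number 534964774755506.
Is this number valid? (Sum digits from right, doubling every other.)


Luhn sum = 76
76 mod 10 = 6

Invalid (Luhn sum mod 10 = 6)


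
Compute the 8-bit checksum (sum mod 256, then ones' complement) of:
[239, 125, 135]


Sum = 499 mod 256 = 243
Complement = 12

12


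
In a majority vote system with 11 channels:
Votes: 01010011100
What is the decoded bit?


Ones: 5 out of 11
Threshold: 6

0 (5/11 voted 1)


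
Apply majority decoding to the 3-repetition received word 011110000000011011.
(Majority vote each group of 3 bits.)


Groups: 011, 110, 000, 000, 011, 011
Majority votes: 110011

110011


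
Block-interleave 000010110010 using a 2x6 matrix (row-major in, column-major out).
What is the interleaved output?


Matrix:
  000010
  110010
Read columns: 010100001100

010100001100


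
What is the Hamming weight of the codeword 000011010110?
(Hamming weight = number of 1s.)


Counting 1s in 000011010110

5


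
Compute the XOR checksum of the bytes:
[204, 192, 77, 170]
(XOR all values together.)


XOR chain: 204 ^ 192 ^ 77 ^ 170 = 235

235


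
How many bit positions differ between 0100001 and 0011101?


XOR: 0111100
Count of 1s: 4

4


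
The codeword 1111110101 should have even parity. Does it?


Number of 1s: 8

Yes, parity is correct (8 ones)


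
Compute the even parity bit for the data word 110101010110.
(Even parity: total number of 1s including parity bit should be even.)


Number of 1s in data: 7
Parity bit: 1

1


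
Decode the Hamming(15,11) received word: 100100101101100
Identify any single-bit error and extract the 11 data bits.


Syndrome = 0: no error detected

Data: 00011101100 (no errors)


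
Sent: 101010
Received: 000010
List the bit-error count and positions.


XOR: 101000

2 error(s) at position(s): 0, 2


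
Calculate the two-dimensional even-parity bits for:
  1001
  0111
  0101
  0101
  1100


Row parities: 01000
Column parities: 0010

Row P: 01000, Col P: 0010, Corner: 1


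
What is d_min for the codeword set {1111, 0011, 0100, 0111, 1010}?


Comparing all pairs, minimum distance: 1
Can detect 0 errors, correct 0 errors

1


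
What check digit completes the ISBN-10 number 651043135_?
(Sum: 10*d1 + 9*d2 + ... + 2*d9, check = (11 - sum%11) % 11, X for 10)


Weighted sum: 175
175 mod 11 = 10

Check digit: 1


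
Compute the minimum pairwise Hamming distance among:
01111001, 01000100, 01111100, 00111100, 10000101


Comparing all pairs, minimum distance: 1
Can detect 0 errors, correct 0 errors

1


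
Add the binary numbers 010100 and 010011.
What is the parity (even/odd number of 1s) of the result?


010100 = 20
010011 = 19
Sum = 39 = 100111
1s count = 4

even parity (4 ones in 100111)


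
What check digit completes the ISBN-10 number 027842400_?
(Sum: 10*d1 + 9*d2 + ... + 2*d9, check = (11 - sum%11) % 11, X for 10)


Weighted sum: 180
180 mod 11 = 4

Check digit: 7


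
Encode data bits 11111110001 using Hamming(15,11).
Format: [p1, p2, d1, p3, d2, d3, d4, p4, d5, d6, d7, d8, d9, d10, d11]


Parity bits: p1=0, p2=0, p3=0, p4=0

001011101110001


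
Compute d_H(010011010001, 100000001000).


XOR: 110011011001
Count of 1s: 7

7


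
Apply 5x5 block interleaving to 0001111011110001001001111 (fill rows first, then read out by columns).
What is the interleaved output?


Matrix:
  00011
  11011
  11000
  10010
  01111
Read columns: 0111001101000011101111001

0111001101000011101111001


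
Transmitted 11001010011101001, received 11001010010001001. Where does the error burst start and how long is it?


XOR: 00000000001100000

Burst at position 10, length 2


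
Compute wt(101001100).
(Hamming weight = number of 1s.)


Counting 1s in 101001100

4


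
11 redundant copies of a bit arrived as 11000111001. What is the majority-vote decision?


Ones: 6 out of 11
Threshold: 6

1 (6/11 voted 1)


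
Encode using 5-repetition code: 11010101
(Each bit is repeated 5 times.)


Each bit -> 5 copies

1111111111000001111100000111110000011111


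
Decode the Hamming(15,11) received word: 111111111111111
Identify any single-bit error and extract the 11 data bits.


Syndrome = 0: no error detected

Data: 11111111111 (no errors)
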